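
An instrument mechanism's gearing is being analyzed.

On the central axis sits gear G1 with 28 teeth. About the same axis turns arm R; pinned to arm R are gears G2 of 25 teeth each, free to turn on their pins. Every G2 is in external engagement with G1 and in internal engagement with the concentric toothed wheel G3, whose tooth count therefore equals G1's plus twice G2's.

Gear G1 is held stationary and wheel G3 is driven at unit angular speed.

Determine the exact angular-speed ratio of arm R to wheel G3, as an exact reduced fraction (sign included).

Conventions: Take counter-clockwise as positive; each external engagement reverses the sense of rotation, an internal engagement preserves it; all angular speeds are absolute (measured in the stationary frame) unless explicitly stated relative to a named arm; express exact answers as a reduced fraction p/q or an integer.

39/53

planetary set (28T centre, 25T on arm, 78T internal) — Willis relation
ring teeth: 28 + 2·25 = 78
28(ω_sun−ω_arm) = −78(ω_ring−ω_arm),  ω_sun = 0, ω_ring = 1
28(0−ω_arm) = −78(1−ω_arm)  ⇒  106·ω_arm = 78  ⇒  ω_arm = 39/53
ω_out/ω_in = 39/53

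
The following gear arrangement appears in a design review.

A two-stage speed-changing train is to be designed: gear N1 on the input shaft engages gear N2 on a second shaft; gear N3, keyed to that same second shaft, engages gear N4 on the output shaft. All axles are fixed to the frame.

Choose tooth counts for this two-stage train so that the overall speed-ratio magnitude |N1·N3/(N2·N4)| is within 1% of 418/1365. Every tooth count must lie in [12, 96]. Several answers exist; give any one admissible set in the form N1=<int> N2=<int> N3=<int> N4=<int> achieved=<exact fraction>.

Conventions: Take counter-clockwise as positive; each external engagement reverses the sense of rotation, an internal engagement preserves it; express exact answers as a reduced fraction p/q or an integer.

N1=19 N2=15 N3=22 N4=91 achieved=418/1365

class = fixed-axis compound train [2-stage, 418/1365 wanted]
target = 418/1365 in lowest terms: an exact hit needs N1·N3 = k·418 and N2·N4 = k·1365 for one integer k, every count in [12, 96]; additionally prefer no 1:1 stage (N1 ≠ N2, N3 ≠ N4)
k = 1: N1·N3 = 418 = 19·22, N2·N4 = 1365 = 15·91
achieved = 19·22/(15·91) = 418/1365; |achieved − target| = 0 ≤ 209/68250 ✓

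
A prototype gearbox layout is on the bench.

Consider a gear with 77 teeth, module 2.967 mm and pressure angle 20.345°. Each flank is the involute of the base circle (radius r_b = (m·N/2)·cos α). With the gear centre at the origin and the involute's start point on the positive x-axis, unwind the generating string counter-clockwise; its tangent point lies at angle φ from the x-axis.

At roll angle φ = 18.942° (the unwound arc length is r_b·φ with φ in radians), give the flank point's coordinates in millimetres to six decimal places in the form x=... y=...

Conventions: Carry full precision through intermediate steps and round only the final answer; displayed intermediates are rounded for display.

single-mesh involute tooth geometry (77T wheel at module 2.967)
pitch radius r_p = m·N/2 = 2.967·77/2 = 114.229500
base radius r_b = r_p·cos α = 114.229500·cos 20.345° = 107.103425
roll angle φ = 18.942° = 0.33060027 rad
x = r_b·(cos φ + φ·sin φ) = 112.797482
y = r_b·(sin φ − φ·cos φ) = 1.275962

x=112.797482 y=1.275962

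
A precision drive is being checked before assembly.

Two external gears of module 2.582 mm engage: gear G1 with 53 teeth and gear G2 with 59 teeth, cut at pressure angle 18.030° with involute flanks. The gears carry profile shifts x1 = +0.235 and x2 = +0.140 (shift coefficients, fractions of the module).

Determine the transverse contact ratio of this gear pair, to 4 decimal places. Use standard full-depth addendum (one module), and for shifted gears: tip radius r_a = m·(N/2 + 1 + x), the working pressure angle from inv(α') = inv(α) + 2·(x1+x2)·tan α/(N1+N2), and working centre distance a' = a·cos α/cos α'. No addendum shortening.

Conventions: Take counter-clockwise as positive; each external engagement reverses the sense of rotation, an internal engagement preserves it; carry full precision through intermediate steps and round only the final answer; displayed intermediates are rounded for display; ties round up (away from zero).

1.8202

single-mesh involute tooth geometry (53T engaging 59T at module 2.582)
base radii: r_b1 = 65.063060, r_b2 = 72.428690
tip radii: r_a1 = 71.611770, r_a2 = 79.112480
inv(α') = inv(18.030°) + 2·(+0.235+0.140)·tan α/(53+59) = 0.01299549  ⇒  α' = 19.13449°
a' = a·cos α / cos α' = 144.5920·cos 18.030°/cos 19.13449° = 145.532145
action lengths: √(r_a1²−r_b1²) = 29.917283, √(r_a2²−r_b2²) = 31.825609
base pitch p_b = π·m·cos α = 7.713269
CR = (29.917283 + 31.825609 − 145.532145·sin 19.13449°)/7.713269 = 1.820161
contact ratio ≈ 1.8202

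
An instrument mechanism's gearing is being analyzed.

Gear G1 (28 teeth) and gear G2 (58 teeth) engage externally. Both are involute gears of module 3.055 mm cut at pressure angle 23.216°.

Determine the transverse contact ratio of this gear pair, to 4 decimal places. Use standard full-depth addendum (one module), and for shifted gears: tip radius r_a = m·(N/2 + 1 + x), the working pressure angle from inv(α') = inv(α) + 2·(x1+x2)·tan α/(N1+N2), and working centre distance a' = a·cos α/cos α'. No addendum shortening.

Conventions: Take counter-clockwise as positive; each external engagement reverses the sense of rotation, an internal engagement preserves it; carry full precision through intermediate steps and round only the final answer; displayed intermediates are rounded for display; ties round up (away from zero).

topology: single-mesh involute geometry — m = 3.055, 28T/58T pair
base radii: r_b1 = 39.306712, r_b2 = 81.421046
tip radii: r_a1 = 45.825000, r_a2 = 91.650000
no profile shift: α' = α, a' = a
action lengths: √(r_a1²−r_b1²) = 23.556592, √(r_a2²−r_b2²) = 42.075358
base pitch p_b = π·m·cos α = 8.820406
CR = (23.556592 + 42.075358 − 131.365000·sin 23.21600°)/8.820406 = 1.570002
contact ratio ≈ 1.5700

1.5700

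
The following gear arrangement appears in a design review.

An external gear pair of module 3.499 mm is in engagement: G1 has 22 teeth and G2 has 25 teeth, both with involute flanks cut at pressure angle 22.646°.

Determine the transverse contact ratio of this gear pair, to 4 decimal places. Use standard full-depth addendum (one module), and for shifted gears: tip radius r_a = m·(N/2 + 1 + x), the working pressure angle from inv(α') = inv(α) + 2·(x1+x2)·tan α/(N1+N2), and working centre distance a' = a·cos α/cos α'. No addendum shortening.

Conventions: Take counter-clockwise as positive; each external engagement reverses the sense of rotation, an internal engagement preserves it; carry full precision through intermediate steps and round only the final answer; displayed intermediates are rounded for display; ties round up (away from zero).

1.5044

single-mesh involute tooth geometry (22T engaging 25T at module 3.499)
base radii: r_b1 = 35.521552, r_b2 = 40.365399
tip radii: r_a1 = 41.988000, r_a2 = 47.236500
no profile shift: α' = α, a' = a
action lengths: √(r_a1²−r_b1²) = 22.387754, √(r_a2²−r_b2²) = 24.534088
base pitch p_b = π·m·cos α = 10.144931
CR = (22.387754 + 24.534088 − 82.226500·sin 22.64600°)/10.144931 = 1.504362
contact ratio ≈ 1.5044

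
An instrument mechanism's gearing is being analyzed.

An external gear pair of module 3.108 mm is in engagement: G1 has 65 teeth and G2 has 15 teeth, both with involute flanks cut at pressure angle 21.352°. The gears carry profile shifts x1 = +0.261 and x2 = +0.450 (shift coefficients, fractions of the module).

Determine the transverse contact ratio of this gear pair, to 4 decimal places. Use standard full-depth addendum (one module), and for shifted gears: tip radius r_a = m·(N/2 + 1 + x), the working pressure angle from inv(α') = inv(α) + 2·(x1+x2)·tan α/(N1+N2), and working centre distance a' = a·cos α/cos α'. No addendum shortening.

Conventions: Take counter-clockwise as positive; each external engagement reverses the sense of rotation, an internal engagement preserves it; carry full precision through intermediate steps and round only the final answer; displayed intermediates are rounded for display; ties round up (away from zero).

single-mesh involute tooth geometry (65T engaging 15T at module 3.108)
base radii: r_b1 = 94.076792, r_b2 = 21.710029
tip radii: r_a1 = 104.929188, r_a2 = 27.816600
inv(α') = inv(21.352°) + 2·(+0.261+0.450)·tan α/(65+15) = 0.02521568  ⇒  α' = 23.66706°
a' = a·cos α / cos α' = 124.3200·cos 21.352°/cos 23.66706° = 126.419524
action lengths: √(r_a1²−r_b1²) = 46.472484, √(r_a2²−r_b2²) = 17.390741
base pitch p_b = π·m·cos α = 9.093876
CR = (46.472484 + 17.390741 − 126.419524·sin 23.66706°)/9.093876 = 1.442260
contact ratio ≈ 1.4423

1.4423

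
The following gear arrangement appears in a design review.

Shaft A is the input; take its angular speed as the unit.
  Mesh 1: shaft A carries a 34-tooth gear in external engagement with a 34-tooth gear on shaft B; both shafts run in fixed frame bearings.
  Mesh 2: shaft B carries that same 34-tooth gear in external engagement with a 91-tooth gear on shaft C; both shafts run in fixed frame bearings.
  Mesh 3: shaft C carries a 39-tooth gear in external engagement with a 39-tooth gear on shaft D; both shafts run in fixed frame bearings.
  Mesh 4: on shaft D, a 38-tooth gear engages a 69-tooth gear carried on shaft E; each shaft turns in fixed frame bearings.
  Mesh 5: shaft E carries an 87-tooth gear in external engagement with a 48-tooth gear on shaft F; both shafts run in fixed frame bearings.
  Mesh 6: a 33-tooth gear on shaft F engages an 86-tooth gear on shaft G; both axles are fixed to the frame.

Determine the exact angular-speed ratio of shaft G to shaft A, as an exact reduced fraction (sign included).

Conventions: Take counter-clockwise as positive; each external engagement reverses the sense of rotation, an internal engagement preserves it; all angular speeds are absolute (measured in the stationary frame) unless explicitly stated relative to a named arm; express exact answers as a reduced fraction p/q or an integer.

class = fixed-axis compound train [6 meshes; 6 ratios multiply, 6 sense flips]
mesh 1 [34T→34T]: running ratio 1, sense −
mesh 2 [34T→91T]: running ratio 34/91, sense +
mesh 3 [39T→39T]: running ratio 34/91, sense −
mesh 4 [38T→69T]: running ratio 1292/6279, sense +
mesh 5 [87T→48T]: running ratio 9367/25116, sense −
mesh 6 [33T→86T]: running ratio 103037/719992, sense +
ω_out/ω_in = 103037/719992

103037/719992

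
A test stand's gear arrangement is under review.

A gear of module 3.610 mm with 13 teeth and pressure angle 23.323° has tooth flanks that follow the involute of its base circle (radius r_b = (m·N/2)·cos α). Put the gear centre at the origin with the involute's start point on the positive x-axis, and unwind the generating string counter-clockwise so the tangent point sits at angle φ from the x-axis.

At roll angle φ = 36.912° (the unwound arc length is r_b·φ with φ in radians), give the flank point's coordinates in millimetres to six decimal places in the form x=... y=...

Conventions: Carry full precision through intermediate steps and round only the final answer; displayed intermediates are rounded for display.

x=25.565796 y=1.841958

recognized (one wheel, involute flank): single-mesh tooth geometry, m = 3.610, N = 13
pitch radius r_p = m·N/2 = 3.610·13/2 = 23.465000
base radius r_b = r_p·cos α = 23.465000·cos 23.323° = 21.547617
roll angle φ = 36.912° = 0.64423593 rad
x = r_b·(cos φ + φ·sin φ) = 25.565796
y = r_b·(sin φ − φ·cos φ) = 1.841958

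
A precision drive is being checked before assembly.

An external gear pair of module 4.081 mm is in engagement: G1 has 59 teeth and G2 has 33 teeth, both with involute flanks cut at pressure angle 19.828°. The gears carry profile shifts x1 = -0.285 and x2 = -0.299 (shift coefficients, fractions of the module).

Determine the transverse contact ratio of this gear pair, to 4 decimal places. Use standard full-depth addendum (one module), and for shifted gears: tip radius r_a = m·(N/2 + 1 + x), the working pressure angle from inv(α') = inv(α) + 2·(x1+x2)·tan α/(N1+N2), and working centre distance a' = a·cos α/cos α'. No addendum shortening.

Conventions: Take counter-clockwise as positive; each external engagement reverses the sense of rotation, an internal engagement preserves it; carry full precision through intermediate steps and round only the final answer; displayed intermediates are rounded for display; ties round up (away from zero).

single-mesh involute tooth geometry (59T engaging 33T at module 4.081)
base radii: r_b1 = 113.252223, r_b2 = 63.344464
tip radii: r_a1 = 123.307415, r_a2 = 70.197281
inv(α') = inv(19.828°) + 2·(-0.285-0.299)·tan α/(59+33) = 0.00993267  ⇒  α' = 17.53824°
a' = a·cos α / cos α' = 187.7260·cos 19.828°/cos 17.53824° = 185.205784
action lengths: √(r_a1²−r_b1²) = 48.771433, √(r_a2²−r_b2²) = 30.251235
base pitch p_b = π·m·cos α = 12.060758
CR = (48.771433 + 30.251235 − 185.205784·sin 17.53824°)/12.060758 = 1.924617
contact ratio ≈ 1.9246

1.9246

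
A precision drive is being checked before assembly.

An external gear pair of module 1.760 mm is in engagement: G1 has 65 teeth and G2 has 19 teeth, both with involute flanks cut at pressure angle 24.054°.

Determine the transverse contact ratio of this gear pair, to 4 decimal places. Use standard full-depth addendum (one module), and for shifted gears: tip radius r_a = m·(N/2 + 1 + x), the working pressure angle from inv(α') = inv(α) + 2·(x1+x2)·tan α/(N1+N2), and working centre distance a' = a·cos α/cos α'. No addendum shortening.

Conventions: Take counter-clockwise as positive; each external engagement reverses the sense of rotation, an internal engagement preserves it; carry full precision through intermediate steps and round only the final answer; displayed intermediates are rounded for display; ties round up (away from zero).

topology: single-mesh involute geometry — m = 1.760, 65T/19T pair
base radii: r_b1 = 52.232850, r_b2 = 15.268064
tip radii: r_a1 = 58.960000, r_a2 = 18.480000
no profile shift: α' = α, a' = a
action lengths: √(r_a1²−r_b1²) = 27.349790, √(r_a2²−r_b2²) = 10.411370
base pitch p_b = π·m·cos α = 5.049057
CR = (27.349790 + 10.411370 − 73.920000·sin 24.05400°)/5.049057 = 1.511481
contact ratio ≈ 1.5115

1.5115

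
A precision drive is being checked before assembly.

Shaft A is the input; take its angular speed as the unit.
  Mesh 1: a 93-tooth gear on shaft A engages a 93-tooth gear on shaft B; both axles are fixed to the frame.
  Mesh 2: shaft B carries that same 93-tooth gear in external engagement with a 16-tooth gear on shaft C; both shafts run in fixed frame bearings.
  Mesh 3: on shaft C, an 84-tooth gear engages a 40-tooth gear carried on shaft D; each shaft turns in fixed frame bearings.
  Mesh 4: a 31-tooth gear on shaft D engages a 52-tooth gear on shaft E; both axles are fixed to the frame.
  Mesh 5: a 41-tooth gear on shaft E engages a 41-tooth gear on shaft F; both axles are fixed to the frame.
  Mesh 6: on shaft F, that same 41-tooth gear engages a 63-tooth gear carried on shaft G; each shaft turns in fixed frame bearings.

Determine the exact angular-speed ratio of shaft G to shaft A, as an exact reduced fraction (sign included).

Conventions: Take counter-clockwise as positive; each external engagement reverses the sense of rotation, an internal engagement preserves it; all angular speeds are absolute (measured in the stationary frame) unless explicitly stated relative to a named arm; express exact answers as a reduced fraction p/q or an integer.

class = fixed-axis compound train [6 meshes; 6 ratios multiply, 6 sense flips]
mesh 1 [93T→93T]: running ratio 1, sense −
mesh 2 [93T→16T]: running ratio 93/16, sense +
mesh 3 [84T→40T]: running ratio 1953/160, sense −
mesh 4 [31T→52T]: running ratio 60543/8320, sense +
mesh 5 [41T→41T]: running ratio 60543/8320, sense −
mesh 6 [41T→63T]: running ratio 39401/8320, sense +
ω_out/ω_in = 39401/8320

39401/8320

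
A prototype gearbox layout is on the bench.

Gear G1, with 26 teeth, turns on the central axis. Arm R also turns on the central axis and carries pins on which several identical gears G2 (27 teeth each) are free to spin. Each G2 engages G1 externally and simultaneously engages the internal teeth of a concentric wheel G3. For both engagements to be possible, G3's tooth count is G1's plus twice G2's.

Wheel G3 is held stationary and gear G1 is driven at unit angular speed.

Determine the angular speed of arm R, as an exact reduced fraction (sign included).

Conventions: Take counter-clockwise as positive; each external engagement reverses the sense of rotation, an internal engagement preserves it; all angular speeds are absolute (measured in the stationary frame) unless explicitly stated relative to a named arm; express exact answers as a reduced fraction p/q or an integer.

13/53

class = planetary set [G3 = 26+2·27 = 80; Willis about the carrier]
ring teeth: 26 + 2·27 = 80
26(ω_sun−ω_arm) = −80(ω_ring−ω_arm),  ω_ring = 0, ω_sun = 1
26(1−ω_arm) = −80(0−ω_arm)  ⇒  106·ω_arm = 26  ⇒  ω_arm = 13/53
exact speed ratio = 13/53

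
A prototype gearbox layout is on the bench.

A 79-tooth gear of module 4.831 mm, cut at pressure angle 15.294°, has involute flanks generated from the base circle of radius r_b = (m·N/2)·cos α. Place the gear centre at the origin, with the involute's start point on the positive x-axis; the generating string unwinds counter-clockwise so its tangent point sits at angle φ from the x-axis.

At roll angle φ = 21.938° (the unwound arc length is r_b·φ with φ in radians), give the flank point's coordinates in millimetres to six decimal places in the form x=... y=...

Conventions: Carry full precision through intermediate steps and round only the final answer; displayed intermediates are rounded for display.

x=197.068486 y=3.393878

single-mesh involute tooth geometry (79T wheel at module 4.831)
pitch radius r_p = m·N/2 = 4.831·79/2 = 190.824500
base radius r_b = r_p·cos α = 190.824500·cos 15.294° = 184.066459
roll angle φ = 21.938° = 0.38289033 rad
x = r_b·(cos φ + φ·sin φ) = 197.068486
y = r_b·(sin φ − φ·cos φ) = 3.393878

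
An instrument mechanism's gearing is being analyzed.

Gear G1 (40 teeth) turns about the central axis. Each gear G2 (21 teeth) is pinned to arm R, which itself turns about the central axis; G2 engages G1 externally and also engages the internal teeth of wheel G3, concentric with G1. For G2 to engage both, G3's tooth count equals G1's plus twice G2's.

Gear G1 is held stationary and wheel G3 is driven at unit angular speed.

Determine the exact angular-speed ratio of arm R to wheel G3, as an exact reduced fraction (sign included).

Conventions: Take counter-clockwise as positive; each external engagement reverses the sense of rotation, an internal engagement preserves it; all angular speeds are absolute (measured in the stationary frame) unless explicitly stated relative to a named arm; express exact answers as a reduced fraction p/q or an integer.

41/61

planetary set (40T centre, 21T on arm, 82T internal) — Willis relation
ring teeth: 40 + 2·21 = 82
40(ω_sun−ω_arm) = −82(ω_ring−ω_arm),  ω_sun = 0, ω_ring = 1
40(0−ω_arm) = −82(1−ω_arm)  ⇒  122·ω_arm = 82  ⇒  ω_arm = 41/61
ω_out/ω_in = 41/61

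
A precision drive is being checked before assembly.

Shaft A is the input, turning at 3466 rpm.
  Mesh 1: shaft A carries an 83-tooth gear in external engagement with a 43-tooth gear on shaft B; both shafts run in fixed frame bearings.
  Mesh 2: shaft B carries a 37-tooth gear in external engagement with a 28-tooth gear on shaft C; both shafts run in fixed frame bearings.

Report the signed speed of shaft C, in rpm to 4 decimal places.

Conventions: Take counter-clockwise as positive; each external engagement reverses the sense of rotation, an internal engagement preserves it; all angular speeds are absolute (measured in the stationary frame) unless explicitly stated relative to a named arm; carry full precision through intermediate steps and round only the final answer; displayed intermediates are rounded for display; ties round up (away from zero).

class = fixed-axis compound train [2 meshes; 2 ratios multiply, 2 sense flips]
mesh 1 [83T→43T]: ω = 3466.0000×83/43 = 6690.1860 rpm, sense flips to −
mesh 2 [37T→28T]: ω = 6690.1860×37/28 = 8840.6030 rpm, sense flips to +
signed output speed = +8840.6030 rpm

+8840.6030 rpm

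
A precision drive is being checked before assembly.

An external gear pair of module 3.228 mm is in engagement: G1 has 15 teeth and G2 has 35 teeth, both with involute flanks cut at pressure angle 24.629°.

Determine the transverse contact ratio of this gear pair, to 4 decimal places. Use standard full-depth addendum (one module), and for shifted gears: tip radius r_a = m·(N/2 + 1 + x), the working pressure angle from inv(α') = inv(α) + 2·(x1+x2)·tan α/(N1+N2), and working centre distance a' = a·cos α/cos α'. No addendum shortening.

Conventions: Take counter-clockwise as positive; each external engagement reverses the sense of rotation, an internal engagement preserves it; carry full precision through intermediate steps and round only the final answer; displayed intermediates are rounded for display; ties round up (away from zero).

1.4363

class = single-mesh tooth geometry [involute pair 15T × 35T, m = 3.228]
base radii: r_b1 = 22.007502, r_b2 = 51.350839
tip radii: r_a1 = 27.438000, r_a2 = 59.718000
no profile shift: α' = α, a' = a
action lengths: √(r_a1²−r_b1²) = 16.386387, √(r_a2²−r_b2²) = 30.484929
base pitch p_b = π·m·cos α = 9.218481
CR = (16.386387 + 30.484929 − 80.700000·sin 24.62900°)/9.218481 = 1.436280
contact ratio ≈ 1.4363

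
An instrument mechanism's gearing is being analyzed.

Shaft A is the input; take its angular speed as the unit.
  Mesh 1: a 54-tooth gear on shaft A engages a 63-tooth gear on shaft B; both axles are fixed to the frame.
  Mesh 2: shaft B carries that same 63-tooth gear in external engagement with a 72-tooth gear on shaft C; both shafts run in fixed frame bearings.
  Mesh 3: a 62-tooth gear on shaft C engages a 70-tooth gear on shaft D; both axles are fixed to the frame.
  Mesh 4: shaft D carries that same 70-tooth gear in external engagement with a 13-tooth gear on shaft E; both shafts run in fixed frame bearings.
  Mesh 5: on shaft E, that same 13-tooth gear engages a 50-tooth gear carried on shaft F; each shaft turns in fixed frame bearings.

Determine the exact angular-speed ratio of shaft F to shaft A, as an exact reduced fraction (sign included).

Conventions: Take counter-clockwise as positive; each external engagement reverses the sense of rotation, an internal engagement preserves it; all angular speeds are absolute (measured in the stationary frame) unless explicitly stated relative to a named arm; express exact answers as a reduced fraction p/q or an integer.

-93/100

class = fixed-axis compound train [5 meshes; 5 ratios multiply, 5 sense flips]
mesh 1 [54T→63T]: running ratio 6/7, sense −
mesh 2 [63T→72T]: running ratio 3/4, sense +
mesh 3 [62T→70T]: running ratio 93/140, sense −
mesh 4 [70T→13T]: running ratio 93/26, sense +
mesh 5 [13T→50T]: running ratio 93/100, sense −
ω_out/ω_in = -93/100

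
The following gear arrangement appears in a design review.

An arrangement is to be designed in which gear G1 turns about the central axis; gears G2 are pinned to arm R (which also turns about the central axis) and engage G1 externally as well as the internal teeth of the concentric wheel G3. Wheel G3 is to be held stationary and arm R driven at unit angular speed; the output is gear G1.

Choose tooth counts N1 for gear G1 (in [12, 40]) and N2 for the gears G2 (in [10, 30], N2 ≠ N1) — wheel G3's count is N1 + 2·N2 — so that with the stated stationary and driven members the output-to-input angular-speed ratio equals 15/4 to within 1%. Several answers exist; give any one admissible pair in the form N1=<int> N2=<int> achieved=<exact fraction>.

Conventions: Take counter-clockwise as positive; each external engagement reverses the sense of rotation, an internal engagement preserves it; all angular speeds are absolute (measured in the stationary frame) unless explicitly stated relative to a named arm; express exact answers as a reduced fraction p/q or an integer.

class = planetary set [ratio 15/4 wanted; Willis about the carrier]
Willis with ω_ring = 0: ω_sun/ω_arm = (N1+N3)/N1; set equal to 15/4  ⇒  N3/N1 = 15/4 − 1 = 11/4
N3 = N1 + 2·N2  ⇒  N2/N1 = (N3/N1 − 1)/2 = (11/4 − 1)/2 = 7/8
smallest multiple with N1 ≥ 12 and N2 ≥ 10: k = 2  ⇒  N1 = 2·8 = 16, N2 = 2·7 = 14 (N1 ≤ 40, N2 ≤ 30, N2 ≠ N1 ✓), N3 = 16 + 2·14 = 44
check: (N1+N3)/N1 with N1 = 16, N3 = 44 gives 15/4; |achieved − target| = 0 ≤ 3/80 ✓

N1=16 N2=14 achieved=15/4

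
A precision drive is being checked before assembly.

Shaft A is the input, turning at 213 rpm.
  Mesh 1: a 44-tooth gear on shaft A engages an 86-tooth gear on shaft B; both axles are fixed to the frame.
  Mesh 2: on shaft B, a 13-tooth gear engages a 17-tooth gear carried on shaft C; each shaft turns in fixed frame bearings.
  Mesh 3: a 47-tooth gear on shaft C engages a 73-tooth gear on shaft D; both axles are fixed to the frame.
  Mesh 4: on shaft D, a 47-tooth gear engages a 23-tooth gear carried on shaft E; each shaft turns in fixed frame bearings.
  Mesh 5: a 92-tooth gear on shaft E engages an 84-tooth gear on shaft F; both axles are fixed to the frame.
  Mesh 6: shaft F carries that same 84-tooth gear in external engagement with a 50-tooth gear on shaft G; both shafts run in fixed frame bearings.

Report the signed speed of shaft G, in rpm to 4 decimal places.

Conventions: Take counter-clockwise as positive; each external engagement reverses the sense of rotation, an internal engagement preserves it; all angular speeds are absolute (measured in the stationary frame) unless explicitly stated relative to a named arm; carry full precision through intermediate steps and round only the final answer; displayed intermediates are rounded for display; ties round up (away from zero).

+201.7396 rpm

class = fixed-axis compound train [6 meshes; 6 ratios multiply, 6 sense flips]
mesh 1 [44T→86T]: ω = 213.0000×44/86 = 108.9767 rpm, sense flips to −
mesh 2 [13T→17T]: ω = 108.9767×13/17 = 83.3352 rpm, sense flips to +
mesh 3 [47T→73T]: ω = 83.3352×47/73 = 53.6541 rpm, sense flips to −
mesh 4 [47T→23T]: ω = 53.6541×47/23 = 109.6411 rpm, sense flips to +
mesh 5 [92T→84T]: ω = 109.6411×92/84 = 120.0831 rpm, sense flips to −
mesh 6 [84T→50T]: ω = 120.0831×84/50 = 201.7396 rpm, sense flips to +
signed output speed = +201.7396 rpm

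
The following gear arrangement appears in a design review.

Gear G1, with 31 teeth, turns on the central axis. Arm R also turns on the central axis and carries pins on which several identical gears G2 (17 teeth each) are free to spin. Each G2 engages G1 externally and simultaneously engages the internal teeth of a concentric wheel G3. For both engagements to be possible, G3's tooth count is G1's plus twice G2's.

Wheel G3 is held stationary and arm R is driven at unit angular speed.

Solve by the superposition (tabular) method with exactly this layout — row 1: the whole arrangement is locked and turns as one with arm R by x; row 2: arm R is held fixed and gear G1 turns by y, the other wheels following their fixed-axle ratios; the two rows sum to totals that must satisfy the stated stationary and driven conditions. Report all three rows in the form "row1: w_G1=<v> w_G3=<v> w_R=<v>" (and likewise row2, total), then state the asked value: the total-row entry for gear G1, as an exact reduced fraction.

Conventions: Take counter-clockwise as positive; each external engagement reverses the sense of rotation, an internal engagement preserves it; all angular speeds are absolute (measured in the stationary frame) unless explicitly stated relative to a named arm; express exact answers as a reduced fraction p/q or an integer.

row1: w_G1=1 w_G3=1 w_R=1
row2: w_G1=65/31 w_G3=-1 w_R=0
total: w_G1=96/31 w_G3=0 w_R=1
asked value: 96/31

recognized (axles ride arm R): planetary set, 31/17/65 teeth
row 1: whole set turns with the arm by x
superposition row 2 [arm held]: sun y, ring −(31/65)·y, arm 0
boundary: total ω_ring = x − (31/65)·y = 0 and total ω_arm = x = 1  ⇒  y = 65/31, x = 1
row 2 ring = −(31/65)·65/31 = -1
totals (row 1 + row 2): sun 1 + 65/31 = 96/31, ring 1 + (-1) = 0, arm 1 + 0 = 1
asked cell (total, sun) = 96/31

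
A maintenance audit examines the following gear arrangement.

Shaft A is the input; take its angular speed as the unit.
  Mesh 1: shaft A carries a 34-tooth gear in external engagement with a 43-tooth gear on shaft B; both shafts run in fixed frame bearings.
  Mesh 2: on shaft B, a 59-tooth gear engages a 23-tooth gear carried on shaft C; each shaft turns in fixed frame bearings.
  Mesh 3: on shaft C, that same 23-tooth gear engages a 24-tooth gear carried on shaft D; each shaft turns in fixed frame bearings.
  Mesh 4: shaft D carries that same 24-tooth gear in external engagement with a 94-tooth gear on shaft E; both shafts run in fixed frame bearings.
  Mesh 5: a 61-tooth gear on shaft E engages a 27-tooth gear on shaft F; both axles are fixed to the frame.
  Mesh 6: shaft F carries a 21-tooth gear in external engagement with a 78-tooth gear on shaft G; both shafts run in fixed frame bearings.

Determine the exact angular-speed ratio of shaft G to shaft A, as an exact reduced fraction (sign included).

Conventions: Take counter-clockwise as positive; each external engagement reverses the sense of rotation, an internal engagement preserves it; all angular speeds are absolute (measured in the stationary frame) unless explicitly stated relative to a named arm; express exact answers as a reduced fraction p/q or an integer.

class = fixed-axis compound train [6 meshes; 6 ratios multiply, 6 sense flips]
mesh 1 [34T→43T]: running ratio 34/43, sense −
mesh 2 [59T→23T]: running ratio 2006/989, sense +
mesh 3 [23T→24T]: running ratio 1003/516, sense −
mesh 4 [24T→94T]: running ratio 1003/2021, sense +
mesh 5 [61T→27T]: running ratio 61183/54567, sense −
mesh 6 [21T→78T]: running ratio 428281/1418742, sense +
ω_out/ω_in = 428281/1418742

428281/1418742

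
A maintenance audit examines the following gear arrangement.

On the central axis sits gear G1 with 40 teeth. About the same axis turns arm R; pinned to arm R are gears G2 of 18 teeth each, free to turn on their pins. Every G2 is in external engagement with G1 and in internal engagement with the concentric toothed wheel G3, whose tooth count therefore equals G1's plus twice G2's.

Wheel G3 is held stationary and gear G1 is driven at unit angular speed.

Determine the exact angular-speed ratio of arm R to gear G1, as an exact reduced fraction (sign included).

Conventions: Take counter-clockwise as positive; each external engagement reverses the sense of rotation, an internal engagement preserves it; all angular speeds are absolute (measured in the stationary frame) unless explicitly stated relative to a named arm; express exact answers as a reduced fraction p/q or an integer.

planetary set (40T centre, 18T on arm, 76T internal) — Willis relation
ring teeth: 40 + 2·18 = 76
40(ω_sun−ω_arm) = −76(ω_ring−ω_arm),  ω_ring = 0, ω_sun = 1
40(1−ω_arm) = −76(0−ω_arm)  ⇒  116·ω_arm = 40  ⇒  ω_arm = 10/29
ω_out/ω_in = 10/29

10/29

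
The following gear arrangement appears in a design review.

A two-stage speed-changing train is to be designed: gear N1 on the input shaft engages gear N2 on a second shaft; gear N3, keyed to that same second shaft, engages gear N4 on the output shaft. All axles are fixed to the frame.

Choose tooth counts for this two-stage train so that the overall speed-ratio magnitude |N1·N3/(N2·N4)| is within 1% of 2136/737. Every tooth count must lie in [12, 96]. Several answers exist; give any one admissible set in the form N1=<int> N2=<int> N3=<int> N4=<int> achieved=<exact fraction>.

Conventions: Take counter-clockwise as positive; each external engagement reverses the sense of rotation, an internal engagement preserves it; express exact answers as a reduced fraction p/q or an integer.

topology: fixed-axis compound train — 2 stages, target 2136/737
target = 2136/737 in lowest terms: an exact hit needs N1·N3 = k·2136 and N2·N4 = k·737 for one integer k, every count in [12, 96]; additionally prefer no 1:1 stage (N1 ≠ N2, N3 ≠ N4)
k = 1: no 1:1-free in-range split of k·2136 and k·737 into factor pairs; take k = 2
k = 2: N1·N3 = 4272 = 48·89, N2·N4 = 1474 = 22·67
achieved = 48·89/(22·67) = 2136/737; |achieved − target| = 0 ≤ 534/18425 ✓

N1=48 N2=22 N3=89 N4=67 achieved=2136/737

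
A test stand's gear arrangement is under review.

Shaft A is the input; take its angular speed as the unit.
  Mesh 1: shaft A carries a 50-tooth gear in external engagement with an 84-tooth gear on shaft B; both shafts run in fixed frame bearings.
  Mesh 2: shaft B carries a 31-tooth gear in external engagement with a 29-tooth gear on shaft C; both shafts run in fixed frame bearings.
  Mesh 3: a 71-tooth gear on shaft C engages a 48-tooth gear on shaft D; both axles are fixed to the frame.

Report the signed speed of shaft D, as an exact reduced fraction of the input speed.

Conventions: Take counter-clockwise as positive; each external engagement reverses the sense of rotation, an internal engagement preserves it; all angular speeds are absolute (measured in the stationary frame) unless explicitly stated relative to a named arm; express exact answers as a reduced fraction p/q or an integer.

-55025/58464

3-mesh fixed-axis compound train (all bearings frame-fixed)
mesh 1 [50T→84T]: |ω|/ω_in = 1×50/84 = 25/42, sense flips to −
mesh 2 [31T→29T]: |ω|/ω_in = (25/42)×31/29 = 775/1218, sense flips to +
mesh 3 [71T→48T]: |ω|/ω_in = (775/1218)×71/48 = 55025/58464, sense flips to −
signed output speed (× input speed) = -55025/58464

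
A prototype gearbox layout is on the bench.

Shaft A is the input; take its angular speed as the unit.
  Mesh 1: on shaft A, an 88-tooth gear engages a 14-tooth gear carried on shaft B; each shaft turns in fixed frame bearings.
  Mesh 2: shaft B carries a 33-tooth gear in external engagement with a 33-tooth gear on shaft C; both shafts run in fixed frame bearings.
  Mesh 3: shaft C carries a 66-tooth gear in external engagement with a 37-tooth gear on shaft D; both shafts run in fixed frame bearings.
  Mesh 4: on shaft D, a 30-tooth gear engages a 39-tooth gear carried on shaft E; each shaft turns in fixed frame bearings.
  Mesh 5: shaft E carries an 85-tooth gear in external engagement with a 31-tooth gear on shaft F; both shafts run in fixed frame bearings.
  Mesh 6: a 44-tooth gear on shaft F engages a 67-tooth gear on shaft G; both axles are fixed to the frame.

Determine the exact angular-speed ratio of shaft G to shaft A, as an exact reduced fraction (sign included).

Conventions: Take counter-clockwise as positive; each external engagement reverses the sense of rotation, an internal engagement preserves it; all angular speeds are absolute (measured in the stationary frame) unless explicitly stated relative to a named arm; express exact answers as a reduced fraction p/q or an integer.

class = fixed-axis compound train [6 meshes; 6 ratios multiply, 6 sense flips]
mesh 1 [88T→14T]: running ratio 44/7, sense −
mesh 2 [33T→33T]: running ratio 44/7, sense +
mesh 3 [66T→37T]: running ratio 2904/259, sense −
mesh 4 [30T→39T]: running ratio 29040/3367, sense +
mesh 5 [85T→31T]: running ratio 2468400/104377, sense −
mesh 6 [44T→67T]: running ratio 108609600/6993259, sense +
ω_out/ω_in = 108609600/6993259

108609600/6993259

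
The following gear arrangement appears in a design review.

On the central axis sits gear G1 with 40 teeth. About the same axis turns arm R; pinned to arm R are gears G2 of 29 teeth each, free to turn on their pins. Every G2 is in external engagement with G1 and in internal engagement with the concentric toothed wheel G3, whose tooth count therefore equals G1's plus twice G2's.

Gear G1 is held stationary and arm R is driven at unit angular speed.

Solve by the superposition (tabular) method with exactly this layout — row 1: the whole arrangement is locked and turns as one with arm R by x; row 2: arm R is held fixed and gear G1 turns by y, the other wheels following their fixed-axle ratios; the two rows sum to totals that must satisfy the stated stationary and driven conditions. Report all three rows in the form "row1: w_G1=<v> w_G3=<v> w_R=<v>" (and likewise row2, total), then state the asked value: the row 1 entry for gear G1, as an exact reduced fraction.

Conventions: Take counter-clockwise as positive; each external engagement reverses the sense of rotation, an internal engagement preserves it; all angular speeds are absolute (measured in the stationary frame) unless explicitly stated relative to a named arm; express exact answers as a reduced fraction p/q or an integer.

row1: w_G1=1 w_G3=1 w_R=1
row2: w_G1=-1 w_G3=20/49 w_R=0
total: w_G1=0 w_G3=69/49 w_R=1
asked value: 1

recognized (axles ride arm R): planetary set, 40/29/98 teeth
superposition row 1 [locked train]: every member turns x
superposition row 2 [arm held]: sun y, ring −(40/98)·y, arm 0
boundary: total ω_sun = x + y = 0 and total ω_arm = x = 1  ⇒  y = -1, x = 1
row 2 ring = −(40/98)·(-1) = 20/49
totals (row 1 + row 2): sun 1 + (-1) = 0, ring 1 + 20/49 = 69/49, arm 1 + 0 = 1
asked cell (row1, sun) = 1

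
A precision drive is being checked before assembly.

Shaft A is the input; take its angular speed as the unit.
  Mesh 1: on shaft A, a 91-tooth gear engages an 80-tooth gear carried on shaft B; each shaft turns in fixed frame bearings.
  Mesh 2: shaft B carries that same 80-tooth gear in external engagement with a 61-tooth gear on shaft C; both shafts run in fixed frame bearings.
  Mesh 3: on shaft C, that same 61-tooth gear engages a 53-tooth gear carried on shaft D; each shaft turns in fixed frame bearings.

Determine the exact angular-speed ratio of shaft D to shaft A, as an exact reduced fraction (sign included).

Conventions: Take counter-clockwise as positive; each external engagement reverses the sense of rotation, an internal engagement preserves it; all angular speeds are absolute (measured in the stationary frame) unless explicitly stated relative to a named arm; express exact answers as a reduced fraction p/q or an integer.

-91/53

class = fixed-axis compound train [3 meshes; 3 ratios multiply, 3 sense flips]
mesh 1 [91T→80T]: running ratio 91/80, sense −
mesh 2 [80T→61T]: running ratio 91/61, sense +
mesh 3 [61T→53T]: running ratio 91/53, sense −
ω_out/ω_in = -91/53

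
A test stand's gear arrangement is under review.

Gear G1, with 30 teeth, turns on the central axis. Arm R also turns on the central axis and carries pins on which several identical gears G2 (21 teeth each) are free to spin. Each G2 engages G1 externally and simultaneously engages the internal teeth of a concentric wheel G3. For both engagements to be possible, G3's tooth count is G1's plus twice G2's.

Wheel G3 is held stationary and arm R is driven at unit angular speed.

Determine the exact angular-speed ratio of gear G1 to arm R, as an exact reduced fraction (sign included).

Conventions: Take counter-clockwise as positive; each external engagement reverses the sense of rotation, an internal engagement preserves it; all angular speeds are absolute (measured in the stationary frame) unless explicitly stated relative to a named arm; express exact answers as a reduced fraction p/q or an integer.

17/5

planetary set (30T centre, 21T on arm, 72T internal) — Willis relation
ring teeth: 30 + 2·21 = 72
30(ω_sun−ω_arm) = −72(ω_ring−ω_arm),  ω_ring = 0, ω_arm = 1
ω_sun = 1 − (72/30)(0−1) = 17/5
ω_out/ω_in = 17/5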